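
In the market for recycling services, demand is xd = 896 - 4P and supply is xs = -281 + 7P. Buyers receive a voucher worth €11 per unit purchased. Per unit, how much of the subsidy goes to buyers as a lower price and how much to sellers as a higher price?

Pre-subsidy: 896 - 4P = -281 + 7P gives P* = 107, x* = 468.
With the rebate, buyers effectively pay Pb = Ps − 11, where Ps is the price sellers receive.
Demand in terms of Ps becomes xd = 896 − 4(Ps − 11) = 940 - 4Ps. Setting this equal to supply: 940 - 4Ps = -281 + 7Ps, so Ps = 111.
Buyers pay Pb = 111 − 11 = 100; x' = -281 + 7·111 = 496.
Buyers' price falls by P* − Pb = 107 − 100 = 7; sellers' price rises by Ps − P* = 111 − 107 = 4.

Buyers gain €7 per unit; sellers gain €4 per unit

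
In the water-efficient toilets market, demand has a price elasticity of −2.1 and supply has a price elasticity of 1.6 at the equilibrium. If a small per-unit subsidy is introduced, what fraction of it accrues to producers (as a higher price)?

For a small subsidy around the equilibrium, the benefit split depends on the relative slopes, which at a point are proportional to the elasticities.
Buyer share = εs/(εs + |εd|) = 1.6/(1.6 + 2.1) = 16/37; seller share = |εd|/(εs + |εd|) = 21/37.
So producers capture 21/37 of the subsidy.

Producer share = 21/37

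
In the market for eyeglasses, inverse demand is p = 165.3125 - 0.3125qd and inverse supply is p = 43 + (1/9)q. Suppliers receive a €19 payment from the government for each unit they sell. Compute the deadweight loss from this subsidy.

Deadweight loss = 25992/61

Pre-subsidy: 165.3125 - 0.3125q = 43 + (1/9)q gives q* = 17613/61 and p* = 4580/61.
With the subsidy, sellers receive ps = pb + 19 for each unit, where pb is the price buyers pay.
On the curves, pb = 165.3125 - 0.3125q and ps = 43 + (1/9)q; the wedge ps − pb = 19 gives 43 + (1/9)q − (165.3125 - 0.3125q) = 19, so q' = 20349/61.
Then pb = 165.3125 − 0.3125·(20349/61) = 3725/61 and ps = 43 + (1/9)·(20349/61) = 4884/61.
The subsidy expands output by 20349/61 − 17613/61 = 2736/61 past the efficient level; on those units the gap between marginal cost and willingness to pay runs from 0 up to 19.
DWL = ½ × 19 × 2736/61 = 25992/61.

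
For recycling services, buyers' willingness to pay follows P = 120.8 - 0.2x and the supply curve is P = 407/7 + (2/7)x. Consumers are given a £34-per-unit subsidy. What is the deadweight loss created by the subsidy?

Deadweight loss = £1190

Pre-subsidy: 120.8 - 0.2x = 407/7 + (2/7)x gives x* = 129 and P* = 95.
With the rebate, buyers effectively pay Pb = Ps − 34, where Ps is the price sellers receive.
On the curves, Pb = 120.8 - 0.2x and Ps = 407/7 + (2/7)x; the wedge Ps − Pb = 34 gives 407/7 + (2/7)x − (120.8 - 0.2x) = 34, so x' = 199.
Then Pb = 120.8 − 0.2·199 = 81 and Ps = 407/7 + (2/7)·199 = 115.
The subsidy expands output by 199 − 129 = 70 past the efficient level; on those units the gap between marginal cost and willingness to pay runs from 0 up to 34.
DWL = ½ × 34 × 70 = 1190.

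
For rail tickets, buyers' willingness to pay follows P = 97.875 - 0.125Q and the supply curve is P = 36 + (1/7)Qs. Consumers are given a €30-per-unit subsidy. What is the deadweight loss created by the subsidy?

Deadweight loss = €1680

Pre-subsidy: 97.875 - 0.125Q = 36 + (1/7)Q gives Q* = 231 and P* = 69.
With the rebate, buyers effectively pay Pb = Ps − 30, where Ps is the price sellers receive.
On the curves, Pb = 97.875 - 0.125Q and Ps = 36 + (1/7)Q; the wedge Ps − Pb = 30 gives 36 + (1/7)Q − (97.875 - 0.125Q) = 30, so Q' = 343.
Then Pb = 97.875 − 0.125·343 = 55 and Ps = 36 + (1/7)·343 = 85.
The subsidy expands output by 343 − 231 = 112 past the efficient level; on those units the gap between marginal cost and willingness to pay runs from 0 up to 30.
DWL = ½ × 30 × 112 = 1680.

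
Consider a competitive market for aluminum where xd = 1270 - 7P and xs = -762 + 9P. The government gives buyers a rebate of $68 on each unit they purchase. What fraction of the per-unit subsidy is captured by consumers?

Consumer share = 0.5625

Pre-subsidy: 1270 - 7P = -762 + 9P gives P* = 127, x* = 381.
With the rebate, buyers effectively pay Pb = Ps − 68, where Ps is the price sellers receive.
Demand in terms of Ps becomes xd = 1270 − 7(Ps − 68) = 1746 - 7Ps. Setting this equal to supply: 1746 - 7Ps = -762 + 9Ps, so Ps = 156.75.
Buyers pay Pb = 156.75 − 68 = 88.75; x' = -762 + 9·156.75 = 648.75.
Buyers' price falls by P* − Pb = 127 − 88.75 = 38.25; sellers' price rises by Ps − P* = 156.75 − 127 = 29.75.
So consumers capture 38.25/68 = 0.5625 of each unit of subsidy.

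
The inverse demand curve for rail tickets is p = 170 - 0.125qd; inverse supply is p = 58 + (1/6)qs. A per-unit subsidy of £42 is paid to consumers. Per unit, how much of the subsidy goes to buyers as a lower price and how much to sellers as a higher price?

Pre-subsidy: 170 - 0.125q = 58 + (1/6)q gives q* = 384 and p* = 122.
With the rebate, buyers effectively pay pb = ps − 42, where ps is the price sellers receive.
On the curves, pb = 170 - 0.125q and ps = 58 + (1/6)q; the wedge ps − pb = 42 gives 58 + (1/6)q − (170 - 0.125q) = 42, so q' = 528.
Then pb = 170 − 0.125·528 = 104 and ps = 58 + (1/6)·528 = 146.
Buyers' price falls by p* − pb = 122 − 104 = 18; sellers' price rises by ps − p* = 146 − 122 = 24.

Buyers gain £18 per unit; sellers gain £24 per unit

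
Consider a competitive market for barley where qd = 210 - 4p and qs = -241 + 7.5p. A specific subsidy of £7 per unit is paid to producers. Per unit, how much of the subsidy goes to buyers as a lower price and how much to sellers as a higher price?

Buyers gain 105/23 per unit; sellers gain 56/23 per unit

Pre-subsidy: 210 - 4p = -241 + 7.5p gives p* = 902/23, q* = 1222/23.
With the subsidy, sellers receive ps = pb + 7 for each unit, where pb is the price buyers pay.
Supply in terms of pb becomes qs = -241 + 7.5(pb + 7) = -188.5 + 7.5pb. Setting this equal to demand: 210 - 4pb = -188.5 + 7.5pb, so pb = 797/23.
Sellers receive ps = 797/23 + 7 = 958/23; q' = 210 − 4·(797/23) = 1642/23.
Buyers' price falls by p* − pb = 902/23 − 797/23 = 105/23; sellers' price rises by ps − p* = 958/23 − 902/23 = 56/23.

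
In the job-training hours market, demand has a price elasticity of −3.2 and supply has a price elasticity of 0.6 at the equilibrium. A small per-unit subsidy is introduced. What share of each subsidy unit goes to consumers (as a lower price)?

For a small subsidy around the equilibrium, the benefit split depends on the relative slopes, which at a point are proportional to the elasticities.
Buyer share = εs/(εs + |εd|) = 0.6/(0.6 + 3.2) = 3/19; seller share = |εd|/(εs + |εd|) = 16/19.

Consumer share = 3/19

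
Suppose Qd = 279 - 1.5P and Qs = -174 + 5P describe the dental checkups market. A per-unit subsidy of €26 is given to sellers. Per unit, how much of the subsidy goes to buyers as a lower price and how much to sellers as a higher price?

Buyers gain €20 per unit; sellers gain €6 per unit

Pre-subsidy: 279 - 1.5P = -174 + 5P gives P* = 906/13, Q* = 2268/13.
With the subsidy, sellers receive Ps = Pb + 26 for each unit, where Pb is the price buyers pay.
Supply in terms of Pb becomes Qs = -174 + 5(Pb + 26) = -44 + 5Pb. Setting this equal to demand: 279 - 1.5Pb = -44 + 5Pb, so Pb = 646/13.
Sellers receive Ps = 646/13 + 26 = 984/13; Q' = 279 − 1.5·(646/13) = 2658/13.
Buyers' price falls by P* − Pb = 906/13 − 646/13 = 20; sellers' price rises by Ps − P* = 984/13 − 906/13 = 6.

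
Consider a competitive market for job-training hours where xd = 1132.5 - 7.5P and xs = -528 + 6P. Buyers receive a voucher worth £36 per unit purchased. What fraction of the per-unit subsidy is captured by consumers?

Consumer share = 4/9

Pre-subsidy: 1132.5 - 7.5P = -528 + 6P gives P* = 123, x* = 210.
With the rebate, buyers effectively pay Pb = Ps − 36, where Ps is the price sellers receive.
Demand in terms of Ps becomes xd = 1132.5 − 7.5(Ps − 36) = 1402.5 - 7.5Ps. Setting this equal to supply: 1402.5 - 7.5Ps = -528 + 6Ps, so Ps = 143.
Buyers pay Pb = 143 − 36 = 107; x' = -528 + 6·143 = 330.
Buyers' price falls by P* − Pb = 123 − 107 = 16; sellers' price rises by Ps − P* = 143 − 123 = 20.
So consumers capture 16/36 = 4/9 of each unit of subsidy.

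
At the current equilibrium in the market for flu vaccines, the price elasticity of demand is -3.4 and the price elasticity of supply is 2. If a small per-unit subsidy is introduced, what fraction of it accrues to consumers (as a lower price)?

For a small subsidy around the equilibrium, the benefit split depends on the relative slopes, which at a point are proportional to the elasticities.
Buyer share = εs/(εs + |εd|) = 2/(2 + 3.4) = 10/27; seller share = |εd|/(εs + |εd|) = 17/27.

Consumer share = 10/27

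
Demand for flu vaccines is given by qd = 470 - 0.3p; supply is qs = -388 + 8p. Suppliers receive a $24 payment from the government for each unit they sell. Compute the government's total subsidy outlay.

Pre-subsidy: 470 - 0.3p = -388 + 8p gives p* = 8580/83, q* = 36436/83.
With the subsidy, sellers receive ps = pb + 24 for each unit, where pb is the price buyers pay.
Supply in terms of pb becomes qs = -388 + 8(pb + 24) = -196 + 8pb. Setting this equal to demand: 470 - 0.3pb = -196 + 8pb, so pb = 6660/83.
Sellers receive ps = 6660/83 + 24 = 8652/83; q' = 470 − 0.3·(6660/83) = 37012/83.
Government outlay = subsidy × quantity = 24 × 37012/83 = 888288/83.

Government cost = 888288/83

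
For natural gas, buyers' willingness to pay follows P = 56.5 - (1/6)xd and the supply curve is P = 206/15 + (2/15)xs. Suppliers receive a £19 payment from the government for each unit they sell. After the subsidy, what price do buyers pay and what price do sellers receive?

Pre-subsidy: 56.5 - (1/6)x = 206/15 + (2/15)x gives x* = 1283/9 and P* = 884/27.
With the subsidy, sellers receive Ps = Pb + 19 for each unit, where Pb is the price buyers pay.
On the curves, Pb = 56.5 - (1/6)x and Ps = 206/15 + (2/15)x; the wedge Ps − Pb = 19 gives 206/15 + (2/15)x − (56.5 - (1/6)x) = 19, so x' = 1853/9.
Then Pb = 56.5 − (1/6)·(1853/9) = 599/27 and Ps = 206/15 + (2/15)·(1853/9) = 1112/27.

Buyers pay 599/27; sellers receive 1112/27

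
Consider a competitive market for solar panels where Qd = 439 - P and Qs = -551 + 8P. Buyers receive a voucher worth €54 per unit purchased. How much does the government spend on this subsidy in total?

Pre-subsidy: 439 - P = -551 + 8P gives P* = 110, Q* = 329.
With the rebate, buyers effectively pay Pb = Ps − 54, where Ps is the price sellers receive.
Demand in terms of Ps becomes Qd = 439 − 1(Ps − 54) = 493 - Ps. Setting this equal to supply: 493 - Ps = -551 + 8Ps, so Ps = 116.
Buyers pay Pb = 116 − 54 = 62; Q' = -551 + 8·116 = 377.
Government outlay = subsidy × quantity = 54 × 377 = 20358.

Government cost = €20358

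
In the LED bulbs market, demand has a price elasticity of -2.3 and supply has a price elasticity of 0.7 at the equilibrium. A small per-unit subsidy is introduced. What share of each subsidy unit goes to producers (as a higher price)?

Producer share = 23/30

For a small subsidy around the equilibrium, the benefit split depends on the relative slopes, which at a point are proportional to the elasticities.
Buyer share = εs/(εs + |εd|) = 0.7/(0.7 + 2.3) = 7/30; seller share = |εd|/(εs + |εd|) = 23/30.
So producers capture 23/30 of the subsidy.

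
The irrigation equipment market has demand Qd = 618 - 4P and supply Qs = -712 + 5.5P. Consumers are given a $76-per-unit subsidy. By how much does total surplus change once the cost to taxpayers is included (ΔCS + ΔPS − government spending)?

Pre-subsidy: 618 - 4P = -712 + 5.5P gives P* = 140, Q* = 58.
With the rebate, buyers effectively pay Pb = Ps − 76, where Ps is the price sellers receive.
Demand in terms of Ps becomes Qd = 618 − 4(Ps − 76) = 922 - 4Ps. Setting this equal to supply: 922 - 4Ps = -712 + 5.5Ps, so Ps = 172.
Buyers pay Pb = 172 − 76 = 96; Q' = -712 + 5.5·172 = 234.
ΔCS = ½(58 + 234)(140 − 96) = 6424; ΔPS = ½(58 + 234)(172 − 140) = 4672.
Government spending = 76 × 234 = 17784.
Net change = 6424 + 4672 − 17784 = -6688. The loss equals the DWL triangle ½·76·176.

Net change in total surplus = -$6688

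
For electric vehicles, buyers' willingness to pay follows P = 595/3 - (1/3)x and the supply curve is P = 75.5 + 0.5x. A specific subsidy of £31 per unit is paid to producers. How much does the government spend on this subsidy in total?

Government cost = £5722.6

Pre-subsidy: 595/3 - (1/3)x = 75.5 + 0.5x gives x* = 147.4 and P* = 149.2.
With the subsidy, sellers receive Ps = Pb + 31 for each unit, where Pb is the price buyers pay.
On the curves, Pb = 595/3 - (1/3)x and Ps = 75.5 + 0.5x; the wedge Ps − Pb = 31 gives 75.5 + 0.5x − (595/3 - (1/3)x) = 31, so x' = 184.6.
Then Pb = 595/3 − (1/3)·184.6 = 136.8 and Ps = 75.5 + 0.5·184.6 = 167.8.
Government outlay = subsidy × quantity = 31 × 184.6 = 5722.6.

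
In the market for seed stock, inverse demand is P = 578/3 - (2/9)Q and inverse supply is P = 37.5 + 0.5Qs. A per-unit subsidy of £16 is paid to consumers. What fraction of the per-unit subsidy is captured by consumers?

Pre-subsidy: 578/3 - (2/9)Q = 37.5 + 0.5Q gives Q* = 2793/13 and P* = 1884/13.
With the rebate, buyers effectively pay Pb = Ps − 16, where Ps is the price sellers receive.
On the curves, Pb = 578/3 - (2/9)Q and Ps = 37.5 + 0.5Q; the wedge Ps − Pb = 16 gives 37.5 + 0.5Q − (578/3 - (2/9)Q) = 16, so Q' = 237.
Then Pb = 578/3 − (2/9)·237 = 140 and Ps = 37.5 + 0.5·237 = 156.
Buyers' price falls by P* − Pb = 1884/13 − 140 = 64/13; sellers' price rises by Ps − P* = 156 − 1884/13 = 144/13.
So consumers capture (64/13)/16 = 4/13 of each unit of subsidy.

Consumer share = 4/13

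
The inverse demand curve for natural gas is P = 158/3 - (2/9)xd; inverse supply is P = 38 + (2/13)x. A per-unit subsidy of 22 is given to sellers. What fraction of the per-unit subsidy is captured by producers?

Producer share = 9/22

Pre-subsidy: 158/3 - (2/9)x = 38 + (2/13)x gives x* = 39 and P* = 44.
With the subsidy, sellers receive Ps = Pb + 22 for each unit, where Pb is the price buyers pay.
On the curves, Pb = 158/3 - (2/9)x and Ps = 38 + (2/13)x; the wedge Ps − Pb = 22 gives 38 + (2/13)x − (158/3 - (2/9)x) = 22, so x' = 97.5.
Then Pb = 158/3 − (2/9)·97.5 = 31 and Ps = 38 + (2/13)·97.5 = 53.
Buyers' price falls by P* − Pb = 44 − 31 = 13; sellers' price rises by Ps − P* = 53 − 44 = 9.
So producers capture 9/22 = 9/22 of each unit of subsidy.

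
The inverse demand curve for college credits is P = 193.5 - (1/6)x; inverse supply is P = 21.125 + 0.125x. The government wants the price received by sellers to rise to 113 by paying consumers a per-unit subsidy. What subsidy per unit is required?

Required subsidy s = 42 per unit

At a seller price of 113, quantity supplied is -169 + 8·113 = 735.
Buyers absorb 735 only when they pay Pb = 193.5 − (1/6)·735 = 71.
s = Ps − Pb = 113 − 71 = 42.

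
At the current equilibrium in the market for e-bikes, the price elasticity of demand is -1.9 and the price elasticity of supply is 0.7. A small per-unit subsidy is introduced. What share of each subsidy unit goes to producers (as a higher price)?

For a small subsidy around the equilibrium, the benefit split depends on the relative slopes, which at a point are proportional to the elasticities.
Buyer share = εs/(εs + |εd|) = 0.7/(0.7 + 1.9) = 7/26; seller share = |εd|/(εs + |εd|) = 19/26.
So producers capture 19/26 of the subsidy.

Producer share = 19/26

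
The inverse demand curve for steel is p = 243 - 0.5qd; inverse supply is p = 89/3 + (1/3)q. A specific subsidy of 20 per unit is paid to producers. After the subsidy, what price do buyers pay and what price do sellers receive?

Buyers pay 103; sellers receive 123

Pre-subsidy: 243 - 0.5q = 89/3 + (1/3)q gives q* = 256 and p* = 115.
With the subsidy, sellers receive ps = pb + 20 for each unit, where pb is the price buyers pay.
On the curves, pb = 243 - 0.5q and ps = 89/3 + (1/3)q; the wedge ps − pb = 20 gives 89/3 + (1/3)q − (243 - 0.5q) = 20, so q' = 280.
Then pb = 243 − 0.5·280 = 103 and ps = 89/3 + (1/3)·280 = 123.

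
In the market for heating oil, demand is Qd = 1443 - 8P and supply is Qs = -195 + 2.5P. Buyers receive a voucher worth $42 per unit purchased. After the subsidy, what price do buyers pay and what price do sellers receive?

Pre-subsidy: 1443 - 8P = -195 + 2.5P gives P* = 156, Q* = 195.
With the rebate, buyers effectively pay Pb = Ps − 42, where Ps is the price sellers receive.
Demand in terms of Ps becomes Qd = 1443 − 8(Ps − 42) = 1779 - 8Ps. Setting this equal to supply: 1779 - 8Ps = -195 + 2.5Ps, so Ps = 188.
Buyers pay Pb = 188 − 42 = 146; Q' = -195 + 2.5·188 = 275.

Buyers pay $146; sellers receive $188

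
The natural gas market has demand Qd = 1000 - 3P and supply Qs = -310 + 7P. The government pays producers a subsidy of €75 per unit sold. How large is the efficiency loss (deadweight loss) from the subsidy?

Pre-subsidy: 1000 - 3P = -310 + 7P gives P* = 131, Q* = 607.
With the subsidy, sellers receive Ps = Pb + 75 for each unit, where Pb is the price buyers pay.
Supply in terms of Pb becomes Qs = -310 + 7(Pb + 75) = 215 + 7Pb. Setting this equal to demand: 1000 - 3Pb = 215 + 7Pb, so Pb = 78.5.
Sellers receive Ps = 78.5 + 75 = 153.5; Q' = 1000 − 3·78.5 = 764.5.
The subsidy expands output by 764.5 − 607 = 157.5 past the efficient level; on those units the gap between marginal cost and willingness to pay runs from 0 up to 75.
DWL = ½ × 75 × 157.5 = 5906.25.

Deadweight loss = €5906.25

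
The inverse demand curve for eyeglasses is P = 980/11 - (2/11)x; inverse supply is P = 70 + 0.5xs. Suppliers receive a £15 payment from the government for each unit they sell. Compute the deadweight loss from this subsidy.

Deadweight loss = £165

Pre-subsidy: 980/11 - (2/11)x = 70 + 0.5x gives x* = 28 and P* = 84.
With the subsidy, sellers receive Ps = Pb + 15 for each unit, where Pb is the price buyers pay.
On the curves, Pb = 980/11 - (2/11)x and Ps = 70 + 0.5x; the wedge Ps − Pb = 15 gives 70 + 0.5x − (980/11 - (2/11)x) = 15, so x' = 50.
Then Pb = 980/11 − (2/11)·50 = 80 and Ps = 70 + 0.5·50 = 95.
The subsidy expands output by 50 − 28 = 22 past the efficient level; on those units the gap between marginal cost and willingness to pay runs from 0 up to 15.
DWL = ½ × 15 × 22 = 165.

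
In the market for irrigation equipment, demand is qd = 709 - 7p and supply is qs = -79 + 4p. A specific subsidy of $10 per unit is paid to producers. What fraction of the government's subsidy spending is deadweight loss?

Pre-subsidy: 709 - 7p = -79 + 4p gives p* = 788/11, q* = 2283/11.
With the subsidy, sellers receive ps = pb + 10 for each unit, where pb is the price buyers pay.
Supply in terms of pb becomes qs = -79 + 4(pb + 10) = -39 + 4pb. Setting this equal to demand: 709 - 7pb = -39 + 4pb, so pb = 68.
Sellers receive ps = 68 + 10 = 78; q' = 709 − 7·68 = 233.
ΔCS = ½(2283/11 + 233)(788/11 − 68) = 96920/121; ΔPS = ½(2283/11 + 233)(78 − 788/11) = 169610/121.
Government spending = 10 × 233 = 2330.
DWL = ½ × 10 × (233 − 2283/11) = 1400/11; fraction = (1400/11) / 2330 = 140/2563.

DWL / government spending = 140/2563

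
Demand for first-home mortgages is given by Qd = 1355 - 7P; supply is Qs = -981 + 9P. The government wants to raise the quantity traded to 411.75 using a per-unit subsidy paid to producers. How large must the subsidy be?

At Q = 411.75, invert demand for the buyer price: Pb = (1355 − 411.75)/7 = 134.75; invert supply for the seller price: Ps = (411.75 − (-981))/9 = 154.75.
The subsidy must fill the gap: s = Ps − Pb = 154.75 − 134.75 = 20.

Required subsidy s = 20 per unit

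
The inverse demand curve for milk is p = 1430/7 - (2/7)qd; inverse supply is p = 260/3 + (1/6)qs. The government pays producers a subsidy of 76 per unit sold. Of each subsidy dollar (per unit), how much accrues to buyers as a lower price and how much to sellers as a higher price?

Pre-subsidy: 1430/7 - (2/7)q = 260/3 + (1/6)q gives q* = 260 and p* = 130.
With the subsidy, sellers receive ps = pb + 76 for each unit, where pb is the price buyers pay.
On the curves, pb = 1430/7 - (2/7)q and ps = 260/3 + (1/6)q; the wedge ps − pb = 76 gives 260/3 + (1/6)q − (1430/7 - (2/7)q) = 76, so q' = 428.
Then pb = 1430/7 − (2/7)·428 = 82 and ps = 260/3 + (1/6)·428 = 158.
Buyers' price falls by p* − pb = 130 − 82 = 48; sellers' price rises by ps − p* = 158 − 130 = 28.

Buyers gain 48 per unit; sellers gain 28 per unit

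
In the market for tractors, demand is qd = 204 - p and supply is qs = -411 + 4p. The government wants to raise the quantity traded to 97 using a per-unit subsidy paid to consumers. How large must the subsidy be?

Required subsidy s = 20 per unit

At q = 97, invert demand for the buyer price: pb = (204 − 97)/1 = 107; invert supply for the seller price: ps = (97 − (-411))/4 = 127.
The subsidy must fill the gap: s = ps − pb = 127 − 107 = 20.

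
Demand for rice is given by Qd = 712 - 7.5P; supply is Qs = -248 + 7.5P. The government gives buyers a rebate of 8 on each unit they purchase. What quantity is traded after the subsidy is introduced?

Pre-subsidy: 712 - 7.5P = -248 + 7.5P gives P* = 64, Q* = 232.
With the rebate, buyers effectively pay Pb = Ps − 8, where Ps is the price sellers receive.
Demand in terms of Ps becomes Qd = 712 − 7.5(Ps − 8) = 772 - 7.5Ps. Setting this equal to supply: 772 - 7.5Ps = -248 + 7.5Ps, so Ps = 68.
Buyers pay Pb = 68 − 8 = 60; Q' = -248 + 7.5·68 = 262.

Q' = 262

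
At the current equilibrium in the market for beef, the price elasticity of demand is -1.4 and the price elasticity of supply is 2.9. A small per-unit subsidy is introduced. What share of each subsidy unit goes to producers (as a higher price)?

Producer share = 14/43

For a small subsidy around the equilibrium, the benefit split depends on the relative slopes, which at a point are proportional to the elasticities.
Buyer share = εs/(εs + |εd|) = 2.9/(2.9 + 1.4) = 29/43; seller share = |εd|/(εs + |εd|) = 14/43.
So producers capture 14/43 of the subsidy.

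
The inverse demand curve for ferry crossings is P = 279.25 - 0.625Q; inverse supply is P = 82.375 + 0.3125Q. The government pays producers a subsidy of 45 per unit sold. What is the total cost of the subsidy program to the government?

Government cost = 11610

Pre-subsidy: 279.25 - 0.625Q = 82.375 + 0.3125Q gives Q* = 210 and P* = 148.
With the subsidy, sellers receive Ps = Pb + 45 for each unit, where Pb is the price buyers pay.
On the curves, Pb = 279.25 - 0.625Q and Ps = 82.375 + 0.3125Q; the wedge Ps − Pb = 45 gives 82.375 + 0.3125Q − (279.25 - 0.625Q) = 45, so Q' = 258.
Then Pb = 279.25 − 0.625·258 = 118 and Ps = 82.375 + 0.3125·258 = 163.
Government outlay = subsidy × quantity = 45 × 258 = 11610.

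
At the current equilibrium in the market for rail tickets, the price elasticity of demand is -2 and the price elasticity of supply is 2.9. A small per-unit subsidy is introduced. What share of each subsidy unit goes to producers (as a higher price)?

For a small subsidy around the equilibrium, the benefit split depends on the relative slopes, which at a point are proportional to the elasticities.
Buyer share = εs/(εs + |εd|) = 2.9/(2.9 + 2) = 29/49; seller share = |εd|/(εs + |εd|) = 20/49.
So producers capture 20/49 of the subsidy.

Producer share = 20/49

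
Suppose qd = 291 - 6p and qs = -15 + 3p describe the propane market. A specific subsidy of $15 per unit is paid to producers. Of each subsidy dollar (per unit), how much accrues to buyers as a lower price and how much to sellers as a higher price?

Pre-subsidy: 291 - 6p = -15 + 3p gives p* = 34, q* = 87.
With the subsidy, sellers receive ps = pb + 15 for each unit, where pb is the price buyers pay.
Supply in terms of pb becomes qs = -15 + 3(pb + 15) = 30 + 3pb. Setting this equal to demand: 291 - 6pb = 30 + 3pb, so pb = 29.
Sellers receive ps = 29 + 15 = 44; q' = 291 − 6·29 = 117.
Buyers' price falls by p* − pb = 34 − 29 = 5; sellers' price rises by ps − p* = 44 − 34 = 10.

Buyers gain $5 per unit; sellers gain $10 per unit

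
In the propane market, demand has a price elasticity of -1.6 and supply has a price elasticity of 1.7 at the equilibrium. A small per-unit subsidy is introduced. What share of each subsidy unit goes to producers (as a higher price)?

For a small subsidy around the equilibrium, the benefit split depends on the relative slopes, which at a point are proportional to the elasticities.
Buyer share = εs/(εs + |εd|) = 1.7/(1.7 + 1.6) = 17/33; seller share = |εd|/(εs + |εd|) = 16/33.
So producers capture 16/33 of the subsidy.

Producer share = 16/33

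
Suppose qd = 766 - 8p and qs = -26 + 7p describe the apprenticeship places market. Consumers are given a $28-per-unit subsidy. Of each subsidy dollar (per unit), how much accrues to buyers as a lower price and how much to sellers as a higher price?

Buyers gain 196/15 per unit; sellers gain 224/15 per unit

Pre-subsidy: 766 - 8p = -26 + 7p gives p* = 52.8, q* = 343.6.
With the rebate, buyers effectively pay pb = ps − 28, where ps is the price sellers receive.
Demand in terms of ps becomes qd = 766 − 8(ps − 28) = 990 - 8ps. Setting this equal to supply: 990 - 8ps = -26 + 7ps, so ps = 1016/15.
Buyers pay pb = 1016/15 − 28 = 596/15; q' = -26 + 7·(1016/15) = 6722/15.
Buyers' price falls by p* − pb = 52.8 − 596/15 = 196/15; sellers' price rises by ps − p* = 1016/15 − 52.8 = 224/15.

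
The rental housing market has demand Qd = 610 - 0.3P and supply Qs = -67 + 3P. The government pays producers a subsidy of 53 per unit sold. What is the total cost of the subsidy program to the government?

Government cost = 328176/11

Pre-subsidy: 610 - 0.3P = -67 + 3P gives P* = 6770/33, Q* = 6033/11.
With the subsidy, sellers receive Ps = Pb + 53 for each unit, where Pb is the price buyers pay.
Supply in terms of Pb becomes Qs = -67 + 3(Pb + 53) = 92 + 3Pb. Setting this equal to demand: 610 - 0.3Pb = 92 + 3Pb, so Pb = 5180/33.
Sellers receive Ps = 5180/33 + 53 = 6929/33; Q' = 610 − 0.3·(5180/33) = 6192/11.
Government outlay = subsidy × quantity = 53 × 6192/11 = 328176/11.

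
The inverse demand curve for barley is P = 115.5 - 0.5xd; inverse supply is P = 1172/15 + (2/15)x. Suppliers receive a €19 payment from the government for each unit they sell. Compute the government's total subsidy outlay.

Pre-subsidy: 115.5 - 0.5x = 1172/15 + (2/15)x gives x* = 59 and P* = 86.
With the subsidy, sellers receive Ps = Pb + 19 for each unit, where Pb is the price buyers pay.
On the curves, Pb = 115.5 - 0.5x and Ps = 1172/15 + (2/15)x; the wedge Ps − Pb = 19 gives 1172/15 + (2/15)x − (115.5 - 0.5x) = 19, so x' = 89.
Then Pb = 115.5 − 0.5·89 = 71 and Ps = 1172/15 + (2/15)·89 = 90.
Government outlay = subsidy × quantity = 19 × 89 = 1691.

Government cost = €1691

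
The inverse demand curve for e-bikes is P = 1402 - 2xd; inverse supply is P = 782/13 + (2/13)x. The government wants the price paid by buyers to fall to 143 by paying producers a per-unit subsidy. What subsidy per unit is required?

At a buyer price of 143, quantity demanded is 701 − 0.5·143 = 629.5.
Sellers supply 629.5 only when they receive Ps = 782/13 + (2/13)·629.5 = 157.
s = Ps − Pb = 157 − 143 = 14.

Required subsidy s = 14 per unit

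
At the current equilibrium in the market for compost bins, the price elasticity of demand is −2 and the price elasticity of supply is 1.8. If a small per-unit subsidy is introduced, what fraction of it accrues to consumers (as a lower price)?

For a small subsidy around the equilibrium, the benefit split depends on the relative slopes, which at a point are proportional to the elasticities.
Buyer share = εs/(εs + |εd|) = 1.8/(1.8 + 2) = 9/19; seller share = |εd|/(εs + |εd|) = 10/19.

Consumer share = 9/19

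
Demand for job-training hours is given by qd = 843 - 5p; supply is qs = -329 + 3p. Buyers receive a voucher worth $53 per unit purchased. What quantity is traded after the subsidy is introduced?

q' = 209.875

Pre-subsidy: 843 - 5p = -329 + 3p gives p* = 146.5, q* = 110.5.
With the rebate, buyers effectively pay pb = ps − 53, where ps is the price sellers receive.
Demand in terms of ps becomes qd = 843 − 5(ps − 53) = 1108 - 5ps. Setting this equal to supply: 1108 - 5ps = -329 + 3ps, so ps = 179.625.
Buyers pay pb = 179.625 − 53 = 126.625; q' = -329 + 3·179.625 = 209.875.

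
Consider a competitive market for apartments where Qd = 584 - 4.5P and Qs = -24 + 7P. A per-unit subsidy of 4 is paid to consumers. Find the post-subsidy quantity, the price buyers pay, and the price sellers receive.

Q' = 8212/23; buyers pay 1160/23; sellers receive 1252/23

Pre-subsidy: 584 - 4.5P = -24 + 7P gives P* = 1216/23, Q* = 7960/23.
With the rebate, buyers effectively pay Pb = Ps − 4, where Ps is the price sellers receive.
Demand in terms of Ps becomes Qd = 584 − 4.5(Ps − 4) = 602 - 4.5Ps. Setting this equal to supply: 602 - 4.5Ps = -24 + 7Ps, so Ps = 1252/23.
Buyers pay Pb = 1252/23 − 4 = 1160/23; Q' = -24 + 7·(1252/23) = 8212/23.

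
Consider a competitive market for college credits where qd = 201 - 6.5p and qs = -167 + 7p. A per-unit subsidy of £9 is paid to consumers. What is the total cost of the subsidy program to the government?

Government cost = 1462/3

Pre-subsidy: 201 - 6.5p = -167 + 7p gives p* = 736/27, q* = 643/27.
With the rebate, buyers effectively pay pb = ps − 9, where ps is the price sellers receive.
Demand in terms of ps becomes qd = 201 − 6.5(ps − 9) = 259.5 - 6.5ps. Setting this equal to supply: 259.5 - 6.5ps = -167 + 7ps, so ps = 853/27.
Buyers pay pb = 853/27 − 9 = 610/27; q' = -167 + 7·(853/27) = 1462/27.
Government outlay = subsidy × quantity = 9 × 1462/27 = 1462/3.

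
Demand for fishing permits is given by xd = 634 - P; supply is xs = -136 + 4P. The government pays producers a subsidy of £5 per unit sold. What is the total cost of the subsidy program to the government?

Government cost = £2420

Pre-subsidy: 634 - P = -136 + 4P gives P* = 154, x* = 480.
With the subsidy, sellers receive Ps = Pb + 5 for each unit, where Pb is the price buyers pay.
Supply in terms of Pb becomes xs = -136 + 4(Pb + 5) = -116 + 4Pb. Setting this equal to demand: 634 - Pb = -116 + 4Pb, so Pb = 150.
Sellers receive Ps = 150 + 5 = 155; x' = 634 − 1·150 = 484.
Government outlay = subsidy × quantity = 5 × 484 = 2420.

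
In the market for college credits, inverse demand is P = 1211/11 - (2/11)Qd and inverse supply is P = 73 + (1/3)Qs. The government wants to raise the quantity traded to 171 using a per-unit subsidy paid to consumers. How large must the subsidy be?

At Q = 171, from the demand curve buyers pay Pb = 1211/11 − (2/11)·171 = 79; from the supply curve sellers need Ps = 73 + (1/3)·171 = 130.
The subsidy must fill the gap: s = Ps − Pb = 130 − 79 = 51.

Required subsidy s = 51 per unit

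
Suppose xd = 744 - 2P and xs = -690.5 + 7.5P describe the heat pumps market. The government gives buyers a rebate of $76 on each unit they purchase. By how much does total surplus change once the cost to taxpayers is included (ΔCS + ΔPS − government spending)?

Pre-subsidy: 744 - 2P = -690.5 + 7.5P gives P* = 151, x* = 442.
With the rebate, buyers effectively pay Pb = Ps − 76, where Ps is the price sellers receive.
Demand in terms of Ps becomes xd = 744 − 2(Ps − 76) = 896 - 2Ps. Setting this equal to supply: 896 - 2Ps = -690.5 + 7.5Ps, so Ps = 167.
Buyers pay Pb = 167 − 76 = 91; x' = -690.5 + 7.5·167 = 562.
ΔCS = ½(442 + 562)(151 − 91) = 30120; ΔPS = ½(442 + 562)(167 − 151) = 8032.
Government spending = 76 × 562 = 42712.
Net change = 30120 + 8032 − 42712 = -4560. The loss equals the DWL triangle ½·76·120.

Net change in total surplus = -$4560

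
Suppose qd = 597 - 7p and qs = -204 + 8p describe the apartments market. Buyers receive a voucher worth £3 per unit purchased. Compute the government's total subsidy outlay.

Government cost = £703.2

Pre-subsidy: 597 - 7p = -204 + 8p gives p* = 53.4, q* = 223.2.
With the rebate, buyers effectively pay pb = ps − 3, where ps is the price sellers receive.
Demand in terms of ps becomes qd = 597 − 7(ps − 3) = 618 - 7ps. Setting this equal to supply: 618 - 7ps = -204 + 8ps, so ps = 54.8.
Buyers pay pb = 54.8 − 3 = 51.8; q' = -204 + 8·54.8 = 234.4.
Government outlay = subsidy × quantity = 3 × 234.4 = 703.2.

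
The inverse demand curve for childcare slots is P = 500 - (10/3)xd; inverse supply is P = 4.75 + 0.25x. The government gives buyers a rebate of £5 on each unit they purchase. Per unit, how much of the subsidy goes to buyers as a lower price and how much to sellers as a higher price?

Buyers gain 200/43 per unit; sellers gain 15/43 per unit

Pre-subsidy: 500 - (10/3)x = 4.75 + 0.25x gives x* = 5943/43 and P* = 1690/43.
With the rebate, buyers effectively pay Pb = Ps − 5, where Ps is the price sellers receive.
On the curves, Pb = 500 - (10/3)x and Ps = 4.75 + 0.25x; the wedge Ps − Pb = 5 gives 4.75 + 0.25x − (500 - (10/3)x) = 5, so x' = 6003/43.
Then Pb = 500 − (10/3)·(6003/43) = 1490/43 and Ps = 4.75 + 0.25·(6003/43) = 1705/43.
Buyers' price falls by P* − Pb = 1690/43 − 1490/43 = 200/43; sellers' price rises by Ps − P* = 1705/43 − 1690/43 = 15/43.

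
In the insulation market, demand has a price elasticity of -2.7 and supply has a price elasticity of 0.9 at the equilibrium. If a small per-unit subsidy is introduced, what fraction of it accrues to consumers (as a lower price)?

For a small subsidy around the equilibrium, the benefit split depends on the relative slopes, which at a point are proportional to the elasticities.
Buyer share = εs/(εs + |εd|) = 0.9/(0.9 + 2.7) = 0.25; seller share = |εd|/(εs + |εd|) = 0.75.

Consumer share = 0.25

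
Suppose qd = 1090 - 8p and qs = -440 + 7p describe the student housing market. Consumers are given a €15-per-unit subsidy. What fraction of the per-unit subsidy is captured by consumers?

Pre-subsidy: 1090 - 8p = -440 + 7p gives p* = 102, q* = 274.
With the rebate, buyers effectively pay pb = ps − 15, where ps is the price sellers receive.
Demand in terms of ps becomes qd = 1090 − 8(ps − 15) = 1210 - 8ps. Setting this equal to supply: 1210 - 8ps = -440 + 7ps, so ps = 110.
Buyers pay pb = 110 − 15 = 95; q' = -440 + 7·110 = 330.
Buyers' price falls by p* − pb = 102 − 95 = 7; sellers' price rises by ps − p* = 110 − 102 = 8.
So consumers capture 7/15 = 7/15 of each unit of subsidy.

Consumer share = 7/15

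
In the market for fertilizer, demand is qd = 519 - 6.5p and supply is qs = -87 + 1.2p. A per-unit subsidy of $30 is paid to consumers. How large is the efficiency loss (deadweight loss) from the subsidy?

Pre-subsidy: 519 - 6.5p = -87 + 1.2p gives p* = 6060/77, q* = 573/77.
With the rebate, buyers effectively pay pb = ps − 30, where ps is the price sellers receive.
Demand in terms of ps becomes qd = 519 − 6.5(ps − 30) = 714 - 6.5ps. Setting this equal to supply: 714 - 6.5ps = -87 + 1.2ps, so ps = 8010/77.
Buyers pay pb = 8010/77 − 30 = 5700/77; q' = -87 + 1.2·(8010/77) = 2913/77.
The subsidy expands output by 2913/77 − 573/77 = 2340/77 past the efficient level; on those units the gap between marginal cost and willingness to pay runs from 0 up to 30.
DWL = ½ × 30 × 2340/77 = 35100/77.

Deadweight loss = 35100/77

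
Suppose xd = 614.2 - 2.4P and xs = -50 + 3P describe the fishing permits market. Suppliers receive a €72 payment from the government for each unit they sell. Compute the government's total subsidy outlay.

Government cost = €29880

Pre-subsidy: 614.2 - 2.4P = -50 + 3P gives P* = 123, x* = 319.
With the subsidy, sellers receive Ps = Pb + 72 for each unit, where Pb is the price buyers pay.
Supply in terms of Pb becomes xs = -50 + 3(Pb + 72) = 166 + 3Pb. Setting this equal to demand: 614.2 - 2.4Pb = 166 + 3Pb, so Pb = 83.
Sellers receive Ps = 83 + 72 = 155; x' = 614.2 − 2.4·83 = 415.
Government outlay = subsidy × quantity = 72 × 415 = 29880.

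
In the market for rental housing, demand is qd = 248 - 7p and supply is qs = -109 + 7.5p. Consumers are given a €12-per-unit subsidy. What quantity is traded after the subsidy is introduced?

q' = 3454/29

Pre-subsidy: 248 - 7p = -109 + 7.5p gives p* = 714/29, q* = 2194/29.
With the rebate, buyers effectively pay pb = ps − 12, where ps is the price sellers receive.
Demand in terms of ps becomes qd = 248 − 7(ps − 12) = 332 - 7ps. Setting this equal to supply: 332 - 7ps = -109 + 7.5ps, so ps = 882/29.
Buyers pay pb = 882/29 − 12 = 534/29; q' = -109 + 7.5·(882/29) = 3454/29.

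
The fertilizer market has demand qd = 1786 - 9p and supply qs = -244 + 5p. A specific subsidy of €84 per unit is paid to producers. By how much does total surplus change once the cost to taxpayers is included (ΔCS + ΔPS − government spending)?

Net change in total surplus = -€11340

Pre-subsidy: 1786 - 9p = -244 + 5p gives p* = 145, q* = 481.
With the subsidy, sellers receive ps = pb + 84 for each unit, where pb is the price buyers pay.
Supply in terms of pb becomes qs = -244 + 5(pb + 84) = 176 + 5pb. Setting this equal to demand: 1786 - 9pb = 176 + 5pb, so pb = 115.
Sellers receive ps = 115 + 84 = 199; q' = 1786 − 9·115 = 751.
ΔCS = ½(481 + 751)(145 − 115) = 18480; ΔPS = ½(481 + 751)(199 − 145) = 33264.
Government spending = 84 × 751 = 63084.
Net change = 18480 + 33264 − 63084 = -11340. The loss equals the DWL triangle ½·84·270.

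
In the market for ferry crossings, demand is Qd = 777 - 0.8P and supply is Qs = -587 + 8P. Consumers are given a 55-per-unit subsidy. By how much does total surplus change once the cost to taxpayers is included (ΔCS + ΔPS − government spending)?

Net change in total surplus = -1100

Pre-subsidy: 777 - 0.8P = -587 + 8P gives P* = 155, Q* = 653.
With the rebate, buyers effectively pay Pb = Ps − 55, where Ps is the price sellers receive.
Demand in terms of Ps becomes Qd = 777 − 0.8(Ps − 55) = 821 - 0.8Ps. Setting this equal to supply: 821 - 0.8Ps = -587 + 8Ps, so Ps = 160.
Buyers pay Pb = 160 − 55 = 105; Q' = -587 + 8·160 = 693.
ΔCS = ½(653 + 693)(155 − 105) = 33650; ΔPS = ½(653 + 693)(160 − 155) = 3365.
Government spending = 55 × 693 = 38115.
Net change = 33650 + 3365 − 38115 = -1100. The loss equals the DWL triangle ½·55·40.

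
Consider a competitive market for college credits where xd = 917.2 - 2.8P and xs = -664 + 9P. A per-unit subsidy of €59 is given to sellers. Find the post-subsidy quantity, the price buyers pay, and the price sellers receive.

x' = 668; buyers pay €89; sellers receive €148

Pre-subsidy: 917.2 - 2.8P = -664 + 9P gives P* = 134, x* = 542.
With the subsidy, sellers receive Ps = Pb + 59 for each unit, where Pb is the price buyers pay.
Supply in terms of Pb becomes xs = -664 + 9(Pb + 59) = -133 + 9Pb. Setting this equal to demand: 917.2 - 2.8Pb = -133 + 9Pb, so Pb = 89.
Sellers receive Ps = 89 + 59 = 148; x' = 917.2 − 2.8·89 = 668.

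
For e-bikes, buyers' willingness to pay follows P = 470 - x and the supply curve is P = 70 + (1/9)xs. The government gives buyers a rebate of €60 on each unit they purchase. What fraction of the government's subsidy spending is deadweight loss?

Pre-subsidy: 470 - x = 70 + (1/9)x gives x* = 360 and P* = 110.
With the rebate, buyers effectively pay Pb = Ps − 60, where Ps is the price sellers receive.
On the curves, Pb = 470 - x and Ps = 70 + (1/9)x; the wedge Ps − Pb = 60 gives 70 + (1/9)x − (470 - x) = 60, so x' = 414.
Then Pb = 470 − 1·414 = 56 and Ps = 70 + (1/9)·414 = 116.
ΔCS = ½(360 + 414)(110 − 56) = 20898; ΔPS = ½(360 + 414)(116 − 110) = 2322.
Government spending = 60 × 414 = 24840.
DWL = ½ × 60 × (414 − 360) = 1620; fraction = 1620 / 24840 = 3/46.

DWL / government spending = 3/46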